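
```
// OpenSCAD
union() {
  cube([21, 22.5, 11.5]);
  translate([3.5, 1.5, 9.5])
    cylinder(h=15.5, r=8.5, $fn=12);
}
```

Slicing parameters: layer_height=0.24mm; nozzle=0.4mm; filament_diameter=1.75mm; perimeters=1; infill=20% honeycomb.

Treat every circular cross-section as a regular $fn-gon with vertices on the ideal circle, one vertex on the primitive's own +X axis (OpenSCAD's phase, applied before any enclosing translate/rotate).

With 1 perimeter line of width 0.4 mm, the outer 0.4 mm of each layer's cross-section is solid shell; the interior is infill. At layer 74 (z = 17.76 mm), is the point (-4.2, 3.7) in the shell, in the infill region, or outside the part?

At z = 17.76 mm: the cube is absent (z outside [0, 11.5]); the r=8.5 cylinder at (3.5, 1.5) contributes a regular 12-gon of circumradius 8.5; Taking the union: only the r=8.5 cylinder at (3.5, 1.5) is present, so the union is just that shape — 1 connected region. Overall, the cross-section is a single solid region. The nearest boundary edge runs (-3.86, 5.75)→(-5.00, 1.50); distance from the point to it = 0.20 mm. The point is inside the cross-section, 0.20 mm from the nearest boundary — within the 0.4 mm shell band (1 × 0.4).

shell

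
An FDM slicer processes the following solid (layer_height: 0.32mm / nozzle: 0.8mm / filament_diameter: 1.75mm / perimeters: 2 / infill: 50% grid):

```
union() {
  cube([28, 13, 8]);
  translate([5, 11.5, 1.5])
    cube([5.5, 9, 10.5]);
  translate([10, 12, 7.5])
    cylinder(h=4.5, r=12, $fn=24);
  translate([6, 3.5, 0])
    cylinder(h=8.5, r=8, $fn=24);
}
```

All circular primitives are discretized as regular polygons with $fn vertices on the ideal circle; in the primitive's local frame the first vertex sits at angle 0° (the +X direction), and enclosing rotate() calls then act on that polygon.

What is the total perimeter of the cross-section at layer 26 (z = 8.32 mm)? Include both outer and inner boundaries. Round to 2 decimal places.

At z = 8.32 mm: the cube does not reach this height (z outside [0, 8]); the cube at (5, 11.5) is present — its section is the full 5.5×9 rectangle (perimeter 29.00 mm); the r=12 cylinder at (10, 12) gives a regular 24-gon of circumradius 12 (constant along its height) (perimeter = 2·24·12.000·sin(180°/24) = 75.18 mm); the cylinder at (6, 3.5): section is a regular 24-gon, circumradius r=8 (perimeter = 2·24·8.000·sin(180°/24) = 50.12 mm); Merging all regions: the regions partially overlap (shared area 174.09 mm²), so the edge portions inside another operand are dropped and the merged outline is re-measured after clipping — boundary = 83.79 mm. Overall, the cross-section is a single solid region. Total boundary length (outer) = 83.79 mm.

83.79 mm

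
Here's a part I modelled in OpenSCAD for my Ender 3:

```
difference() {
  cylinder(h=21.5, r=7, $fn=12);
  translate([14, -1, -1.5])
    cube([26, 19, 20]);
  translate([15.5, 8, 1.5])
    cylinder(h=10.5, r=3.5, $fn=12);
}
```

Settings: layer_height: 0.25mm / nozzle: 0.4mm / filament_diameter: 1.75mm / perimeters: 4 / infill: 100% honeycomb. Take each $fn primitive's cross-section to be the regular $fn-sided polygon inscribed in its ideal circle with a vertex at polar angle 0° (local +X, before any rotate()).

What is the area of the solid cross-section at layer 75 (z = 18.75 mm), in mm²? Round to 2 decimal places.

At z = 18.75 mm: the r=7 cylinder contributes a regular 12-gon of circumradius 7 (area = (12/2)·7.000²·sin(360°/12) = 147.00 mm²); the cube at (14, -1) is absent (z outside [-1.5, 18.5]); the cylinder at (15.5, 8) is absent (z outside [1.5, 12]); Subtracting the remaining from the first: none of the subtracted shapes is present at this height, so the r=7 cylinder is unchanged — area = 147.00 mm². Overall, the cross-section is a single solid region. Net area = 147.00 mm².

147.00 mm²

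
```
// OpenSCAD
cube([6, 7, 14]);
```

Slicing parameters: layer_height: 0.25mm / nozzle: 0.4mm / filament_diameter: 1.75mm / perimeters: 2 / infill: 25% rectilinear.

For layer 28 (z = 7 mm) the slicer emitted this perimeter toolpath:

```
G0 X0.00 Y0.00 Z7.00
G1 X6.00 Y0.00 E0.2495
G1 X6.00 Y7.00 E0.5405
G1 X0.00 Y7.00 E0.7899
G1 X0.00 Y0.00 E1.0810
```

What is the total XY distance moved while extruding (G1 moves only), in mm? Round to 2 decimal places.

Sum the Euclidean lengths of each G1 segment: total = 26.00 mm.

26.00 mm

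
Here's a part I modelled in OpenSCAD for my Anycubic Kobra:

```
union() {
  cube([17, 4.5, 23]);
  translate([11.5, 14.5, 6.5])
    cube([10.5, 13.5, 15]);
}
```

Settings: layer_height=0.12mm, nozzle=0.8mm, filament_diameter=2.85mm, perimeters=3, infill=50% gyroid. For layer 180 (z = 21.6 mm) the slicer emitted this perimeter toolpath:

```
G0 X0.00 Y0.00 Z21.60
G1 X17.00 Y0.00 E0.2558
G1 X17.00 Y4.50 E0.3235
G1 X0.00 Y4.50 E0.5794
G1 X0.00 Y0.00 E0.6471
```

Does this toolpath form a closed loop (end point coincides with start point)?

yes

Start point (G0): (0.00, 0.00). End point (last G1): the path returns to the start — closed.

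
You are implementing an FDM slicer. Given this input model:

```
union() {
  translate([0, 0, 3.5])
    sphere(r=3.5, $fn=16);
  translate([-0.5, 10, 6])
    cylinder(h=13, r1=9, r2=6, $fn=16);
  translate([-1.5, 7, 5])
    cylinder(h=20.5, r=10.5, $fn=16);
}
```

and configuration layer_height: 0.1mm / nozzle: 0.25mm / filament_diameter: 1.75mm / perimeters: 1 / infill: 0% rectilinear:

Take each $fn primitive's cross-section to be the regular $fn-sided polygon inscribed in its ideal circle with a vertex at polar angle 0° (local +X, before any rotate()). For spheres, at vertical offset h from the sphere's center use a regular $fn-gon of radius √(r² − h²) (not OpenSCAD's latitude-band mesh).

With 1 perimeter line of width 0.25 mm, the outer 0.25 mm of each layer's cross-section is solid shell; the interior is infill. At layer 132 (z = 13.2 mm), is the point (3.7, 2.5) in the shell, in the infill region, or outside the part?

infill

At z = 13.2 mm: the sphere does not reach this height (|z−center|=9.700 > r=3.5); the cone at (-0.5, 10) contributes a regular 16-gon of circumradius 7.338 (interpolated between r1=9 and r2=6 at t=0.554); the cylinder at (-1.5, 7): section is a regular 16-gon, circumradius r=10.5; Combining (union): the regions partially overlap (shared area 164.76 mm²), so overlapping operands fuse into one piece — 1 connected region. Overall, the cross-section is a single solid region. The nearest boundary edge runs (8.20, 2.98)→(5.92, -0.42); distance from the point to it = 3.47 mm. The point is inside the cross-section and 3.47 mm from the nearest boundary — more than the 0.25 mm shell width (1 × 0.25), so it's in the infill interior.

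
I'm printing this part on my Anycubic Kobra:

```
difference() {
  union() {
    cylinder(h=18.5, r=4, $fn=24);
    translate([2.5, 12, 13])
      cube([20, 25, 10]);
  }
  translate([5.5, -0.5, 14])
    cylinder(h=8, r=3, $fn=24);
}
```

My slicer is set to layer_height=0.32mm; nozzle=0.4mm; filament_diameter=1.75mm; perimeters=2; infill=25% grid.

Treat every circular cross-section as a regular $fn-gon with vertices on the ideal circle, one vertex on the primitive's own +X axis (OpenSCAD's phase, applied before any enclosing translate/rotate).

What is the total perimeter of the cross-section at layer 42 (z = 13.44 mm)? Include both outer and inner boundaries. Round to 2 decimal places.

At z = 13.44 mm: the r=4 cylinder contributes a regular 24-gon of circumradius 4 (perimeter = 2·24·4.000·sin(180°/24) = 25.06 mm); the cube at (2.5, 12) (footprint 20×25) is included at this height (perimeter 90.00 mm); Taking the union: the 2 present regions are separate (no shared area or edge), so areas and boundary lengths simply add and each stays a separate island — boundary = 115.06 mm; the cylinder at (5.5, -0.5) is absent (z outside [14, 22]); Taking the first minus the rest: none of the subtracted shapes is present at this height, so that combined region is unchanged — boundary = 115.06 mm. Overall, the cross-section has 2 separate islands. Total boundary length (outer) = 115.06 mm.

115.06 mm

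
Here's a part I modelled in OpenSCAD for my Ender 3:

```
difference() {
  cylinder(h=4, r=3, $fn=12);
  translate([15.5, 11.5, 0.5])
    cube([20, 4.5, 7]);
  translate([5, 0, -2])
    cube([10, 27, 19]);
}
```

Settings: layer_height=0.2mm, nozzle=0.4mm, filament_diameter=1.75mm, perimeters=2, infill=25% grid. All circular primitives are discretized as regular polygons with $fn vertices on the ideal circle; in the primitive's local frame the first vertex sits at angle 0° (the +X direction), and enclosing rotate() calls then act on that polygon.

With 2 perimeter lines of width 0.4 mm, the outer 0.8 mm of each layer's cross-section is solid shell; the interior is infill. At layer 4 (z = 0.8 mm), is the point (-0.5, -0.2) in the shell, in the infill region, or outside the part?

infill

At z = 0.8 mm: the r=3 cylinder contributes a regular 12-gon of circumradius 3; the cube at (15.5, 11.5) is present — its section is the full 20×4.5 rectangle; the 10×27 cube at (5, 0) contributes its full rectangle; Subtracting the remaining from the first: starting from the r=3 cylinder, the 20×4.5 cube at (15.5, 11.5) misses the remaining region (no effect); the 10×27 cube at (5, 0) misses the remaining region (no effect) — 1 connected region. Overall, the cross-section is a single solid region. The nearest boundary edge runs (-2.60, -1.50)→(-3.00, 0.00); distance from the point to it = 2.36 mm. The point is inside the cross-section and 2.36 mm from the nearest boundary — more than the 0.8 mm shell width (2 × 0.4), so it's in the infill interior.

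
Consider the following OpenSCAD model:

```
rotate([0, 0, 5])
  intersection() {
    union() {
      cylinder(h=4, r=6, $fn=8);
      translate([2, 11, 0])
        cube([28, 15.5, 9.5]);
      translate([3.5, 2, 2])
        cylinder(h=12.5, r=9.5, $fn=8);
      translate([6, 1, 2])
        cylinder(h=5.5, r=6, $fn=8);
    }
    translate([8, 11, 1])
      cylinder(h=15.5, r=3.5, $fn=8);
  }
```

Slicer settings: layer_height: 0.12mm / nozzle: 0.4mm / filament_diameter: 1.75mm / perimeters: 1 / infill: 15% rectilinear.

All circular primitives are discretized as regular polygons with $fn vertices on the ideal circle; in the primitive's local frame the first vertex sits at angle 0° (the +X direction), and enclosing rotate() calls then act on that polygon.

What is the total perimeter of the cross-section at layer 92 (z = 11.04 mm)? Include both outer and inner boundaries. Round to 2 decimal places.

14.38 mm

At z = 11.04 mm: the cylinder is absent (z outside [0, 4]); the cube at (2, 11) is absent (z outside [0, 9.5]); the cylinder at (3.5, 2): section is a regular 8-gon, circumradius r=9.5 (perimeter = 2·8·9.500·sin(180°/8) = 58.17 mm); the cylinder at (6, 1) is absent (z outside [2, 7.5]); Combining (union): only the r=9.5 cylinder at (3.5, 2) is present, so the union is just that shape — boundary = 58.17 mm; the r=3.5 cylinder at (8, 11) contributes a regular 8-gon of circumradius 3.5 (perimeter = 2·8·3.500·sin(180°/8) = 21.43 mm); Keeping only the common overlap: the r=3.5 cylinder at (8, 11) partially overlaps that combined region; clipping to the common part keeps 9.14 mm² — boundary = 14.38 mm; (rotated 5° about Z; rotation is an isometry so areas/perimeters/island counts are preserved). Overall, the cross-section is a single solid region. Total boundary length (outer) = 14.38 mm.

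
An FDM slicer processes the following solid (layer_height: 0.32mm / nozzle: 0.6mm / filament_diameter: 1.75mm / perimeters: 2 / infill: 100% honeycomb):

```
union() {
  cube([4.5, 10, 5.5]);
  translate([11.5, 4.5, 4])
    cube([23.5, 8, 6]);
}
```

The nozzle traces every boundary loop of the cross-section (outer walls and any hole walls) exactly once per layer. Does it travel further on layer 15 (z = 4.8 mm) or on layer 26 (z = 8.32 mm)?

Layer 15 (z = 4.8): the 4.5×10 cube contributes its full rectangle (perimeter 29.00 mm); the cube at (11.5, 4.5) (footprint 23.5×8) is included at this height (perimeter 63.00 mm); Combining (union): the 2 present regions are separate (no shared area or edge), so areas and boundary lengths simply add and each stays a separate island — boundary = 92.00 mm. So its perimeter = 92.00 mm. Layer 26 (z = 8.32): the cube is not intersected at this z (z outside [0, 5.5]); the cube at (11.5, 4.5) is present — its section is the full 23.5×8 rectangle (perimeter 63.00 mm); Merging all regions: only the 23.5×8 cube at (11.5, 4.5) is present, so the union is just that shape — boundary = 63.00 mm. So its perimeter = 63.00 mm. Layer 15 is larger (92.00 vs 63.00 mm).

layer 15 (z = 4.8 mm)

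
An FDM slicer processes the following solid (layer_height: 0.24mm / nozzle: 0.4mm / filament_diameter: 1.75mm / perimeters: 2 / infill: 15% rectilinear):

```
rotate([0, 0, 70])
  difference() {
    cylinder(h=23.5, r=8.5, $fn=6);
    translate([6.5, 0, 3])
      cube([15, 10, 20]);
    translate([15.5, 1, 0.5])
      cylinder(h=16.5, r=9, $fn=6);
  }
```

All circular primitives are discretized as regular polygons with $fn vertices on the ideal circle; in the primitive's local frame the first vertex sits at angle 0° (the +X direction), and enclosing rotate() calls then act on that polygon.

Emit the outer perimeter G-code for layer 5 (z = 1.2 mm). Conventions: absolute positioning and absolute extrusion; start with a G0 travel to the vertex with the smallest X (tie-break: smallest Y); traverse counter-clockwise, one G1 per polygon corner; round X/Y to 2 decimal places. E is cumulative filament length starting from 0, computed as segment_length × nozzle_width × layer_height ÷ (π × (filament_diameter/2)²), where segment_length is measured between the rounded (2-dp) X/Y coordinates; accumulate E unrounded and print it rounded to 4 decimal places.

At z = 1.2 mm: the cylinder: section is a regular 6-gon, circumradius r=8.5; the cube at (6.5, 0) is not intersected at this z (z outside [3, 23]); the r=9 cylinder at (15.5, 1) contributes a regular 6-gon of circumradius 9; After the difference (first − rest): starting from the r=8.5 cylinder, the r=9 cylinder at (15.5, 1) partially overlaps it — only the 3.18 mm² overlap (of its 210.44 mm²) is removed, clipping the outline — 1 connected region; (rotated 70° about Z; rotation is an isometry so areas/perimeters/island counts are preserved). The outline is a single polygon with 8 vertices. Extrusion per mm of travel: 0.4 × 0.24 / (π × 0.875²) = 0.039912. Accumulating E over each segment gives final E = 2.0355.

G0 X-8.37 Y-1.48 Z1.20
G1 X-2.91 Y-7.99 E0.3391
G1 X5.46 Y-6.51 E0.6784
G1 X8.37 Y1.48 E1.0178
G1 X3.82 Y6.90 E1.3002
G1 X1.28 Y6.45 E1.4032
G1 X0.37 Y7.54 E1.4598
G1 X-5.46 Y6.51 E1.6961
G1 X-8.37 Y-1.48 E2.0355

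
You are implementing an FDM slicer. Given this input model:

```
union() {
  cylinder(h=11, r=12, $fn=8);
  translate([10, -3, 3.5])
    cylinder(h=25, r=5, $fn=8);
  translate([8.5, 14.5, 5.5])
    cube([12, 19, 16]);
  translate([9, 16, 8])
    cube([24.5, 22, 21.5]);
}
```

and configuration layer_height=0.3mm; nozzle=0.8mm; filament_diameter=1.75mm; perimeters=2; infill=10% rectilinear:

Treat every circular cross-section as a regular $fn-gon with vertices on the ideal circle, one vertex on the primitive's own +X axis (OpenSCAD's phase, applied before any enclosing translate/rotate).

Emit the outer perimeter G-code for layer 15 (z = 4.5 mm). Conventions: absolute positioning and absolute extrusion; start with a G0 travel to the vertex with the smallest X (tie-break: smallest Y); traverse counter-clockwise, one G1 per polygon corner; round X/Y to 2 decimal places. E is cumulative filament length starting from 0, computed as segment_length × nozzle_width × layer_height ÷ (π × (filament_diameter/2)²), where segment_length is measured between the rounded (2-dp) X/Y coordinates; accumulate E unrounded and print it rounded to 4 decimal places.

G0 X-12.00 Y0.00 Z4.50
G1 X-8.49 Y-8.49 E0.9167
G1 X0.00 Y-12.00 E1.8334
G1 X8.49 Y-8.49 E2.7500
G1 X8.88 Y-7.54 E2.8525
G1 X10.00 Y-8.00 E2.9733
G1 X13.54 Y-6.54 E3.3554
G1 X15.00 Y-3.00 E3.7375
G1 X13.54 Y0.54 E4.1196
G1 X11.41 Y1.41 E4.3491
G1 X8.49 Y8.49 E5.1133
G1 X0.00 Y12.00 E6.0300
G1 X-8.49 Y8.49 E6.9467
G1 X-12.00 Y0.00 E7.8634

At z = 4.5 mm: the cylinder: section is a regular 8-gon, circumradius r=12; the r=5 cylinder at (10, -3) contributes a regular 8-gon of circumradius 5; the cube at (8.5, 14.5) does not reach this height (z outside [5.5, 21.5]); the cube at (9, 16) is not intersected at this z (z outside [8, 29.5]); Merging all regions: the regions partially overlap (shared area 41.23 mm²), so overlapping operands fuse into one piece — 1 connected region. The outline is a single polygon with 13 vertices. Extrusion per mm of travel: 0.8 × 0.3 / (π × 0.875²) = 0.099780. Accumulating E over each segment gives final E = 7.8634.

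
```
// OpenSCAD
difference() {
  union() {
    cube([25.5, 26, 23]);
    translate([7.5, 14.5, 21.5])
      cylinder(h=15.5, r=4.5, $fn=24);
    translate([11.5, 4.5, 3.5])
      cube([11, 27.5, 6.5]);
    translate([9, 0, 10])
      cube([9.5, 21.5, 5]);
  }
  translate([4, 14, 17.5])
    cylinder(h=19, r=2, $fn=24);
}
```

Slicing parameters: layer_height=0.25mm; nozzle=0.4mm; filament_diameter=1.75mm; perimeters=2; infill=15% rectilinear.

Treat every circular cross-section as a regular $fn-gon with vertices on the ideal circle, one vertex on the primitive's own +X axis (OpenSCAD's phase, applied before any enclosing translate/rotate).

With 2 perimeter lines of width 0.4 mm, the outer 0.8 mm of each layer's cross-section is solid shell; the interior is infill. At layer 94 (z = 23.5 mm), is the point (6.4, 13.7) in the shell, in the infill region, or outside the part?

shell

At z = 23.5 mm: the cube does not reach this height (z outside [0, 23]); the r=4.5 cylinder at (7.5, 14.5) contributes a regular 24-gon of circumradius 4.5; the cube at (11.5, 4.5) is absent (z outside [3.5, 10]); the cube at (9, 0) does not reach this height (z outside [10, 15]); Taking the union: only the r=4.5 cylinder at (7.5, 14.5) is present, so the union is just that shape — 1 connected region; the r=2 cylinder at (4, 14) contributes a regular 24-gon of circumradius 2; Taking the first minus the rest: starting from that combined region, the r=2 cylinder at (4, 14) partially overlaps it — only the 9.33 mm² overlap (of its 12.42 mm²) is removed, clipping the outline — 1 connected region. Overall, the cross-section is a single solid region. The nearest boundary edge runs (5.93, 13.48)→(6.00, 14.00); distance from the point to it = 0.44 mm. The point is inside the cross-section, 0.44 mm from the nearest boundary — within the 0.8 mm shell band (2 × 0.4).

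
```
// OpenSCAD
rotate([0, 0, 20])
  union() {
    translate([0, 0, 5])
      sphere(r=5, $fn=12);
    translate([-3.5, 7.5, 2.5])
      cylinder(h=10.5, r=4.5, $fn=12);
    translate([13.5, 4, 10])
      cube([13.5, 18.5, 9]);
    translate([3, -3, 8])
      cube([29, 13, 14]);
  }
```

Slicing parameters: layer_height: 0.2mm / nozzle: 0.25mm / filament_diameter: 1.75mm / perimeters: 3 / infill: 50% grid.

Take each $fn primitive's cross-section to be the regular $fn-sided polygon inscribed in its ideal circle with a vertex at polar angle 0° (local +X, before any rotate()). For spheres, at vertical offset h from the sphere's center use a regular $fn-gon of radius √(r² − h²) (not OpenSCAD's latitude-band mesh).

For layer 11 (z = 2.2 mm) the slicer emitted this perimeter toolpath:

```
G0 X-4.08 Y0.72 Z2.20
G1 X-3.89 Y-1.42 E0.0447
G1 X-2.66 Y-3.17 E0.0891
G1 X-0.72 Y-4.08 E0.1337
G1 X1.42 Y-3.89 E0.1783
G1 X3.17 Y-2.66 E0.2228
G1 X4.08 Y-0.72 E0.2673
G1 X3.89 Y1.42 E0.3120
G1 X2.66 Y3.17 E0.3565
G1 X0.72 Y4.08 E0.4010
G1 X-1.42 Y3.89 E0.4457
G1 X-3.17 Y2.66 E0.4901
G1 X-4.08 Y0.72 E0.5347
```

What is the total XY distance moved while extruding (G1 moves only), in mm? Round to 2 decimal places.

25.72 mm

Sum the Euclidean lengths of each G1 segment: total = 25.72 mm.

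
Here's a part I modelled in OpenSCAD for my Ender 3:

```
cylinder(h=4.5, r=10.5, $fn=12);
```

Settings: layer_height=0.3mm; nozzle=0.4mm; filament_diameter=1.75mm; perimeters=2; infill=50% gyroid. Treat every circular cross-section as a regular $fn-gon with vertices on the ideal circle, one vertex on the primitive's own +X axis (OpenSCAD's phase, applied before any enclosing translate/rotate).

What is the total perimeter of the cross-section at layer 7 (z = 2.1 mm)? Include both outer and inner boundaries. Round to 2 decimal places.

At z = 2.1 mm: the r=10.5 cylinder gives a regular 12-gon of circumradius 10.5 (constant along its height) (perimeter = 2·12·10.500·sin(180°/12) = 65.22 mm). Overall, the cross-section is a single solid region. Total boundary length (outer) = 65.22 mm.

65.22 mm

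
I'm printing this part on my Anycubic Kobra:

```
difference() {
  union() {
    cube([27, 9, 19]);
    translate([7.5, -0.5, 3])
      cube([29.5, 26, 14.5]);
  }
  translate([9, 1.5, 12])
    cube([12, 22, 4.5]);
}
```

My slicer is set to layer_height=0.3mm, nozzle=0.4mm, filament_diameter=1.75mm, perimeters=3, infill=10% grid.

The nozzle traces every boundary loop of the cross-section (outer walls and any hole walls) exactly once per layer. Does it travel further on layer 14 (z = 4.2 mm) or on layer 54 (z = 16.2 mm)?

Layer 14 (z = 4.2): the cube (footprint 27×9) is included at this height (perimeter 72.00 mm); the 29.5×26 cube at (7.5, -0.5) contributes its full rectangle (perimeter 111.00 mm); Merging all regions: the regions partially overlap (shared area 175.50 mm²), so the edge portions inside another operand are dropped and the merged outline is re-measured after clipping — boundary = 126.00 mm; the cube at (9, 1.5) does not reach this height (z outside [12, 16.5]); Taking the first minus the rest: none of the subtracted shapes is present at this height, so the result so far is unchanged — boundary = 126.00 mm. So its perimeter = 126.00 mm. Layer 54 (z = 16.2): the cube (footprint 27×9) is included at this height (perimeter 72.00 mm); the cube at (7.5, -0.5) (footprint 29.5×26) is included at this height (perimeter 111.00 mm); Merging all regions: the regions partially overlap (shared area 175.50 mm²), so the edge portions inside another operand are dropped and the merged outline is re-measured after clipping — boundary = 126.00 mm; the cube at (9, 1.5) is present — its section is the full 12×22 rectangle (perimeter 68.00 mm); After the difference (first − rest): starting from that combined region, the 12×22 cube at (9, 1.5) lies wholly inside it (removes its full 264.00 mm² and its 68.00 mm outline becomes a hole wall) — boundary (outer + 1 inner loop) = 194.00 mm. So its perimeter = 194.00 mm. Layer 54 is larger (194.00 vs 126.00 mm).

layer 54 (z = 16.2 mm)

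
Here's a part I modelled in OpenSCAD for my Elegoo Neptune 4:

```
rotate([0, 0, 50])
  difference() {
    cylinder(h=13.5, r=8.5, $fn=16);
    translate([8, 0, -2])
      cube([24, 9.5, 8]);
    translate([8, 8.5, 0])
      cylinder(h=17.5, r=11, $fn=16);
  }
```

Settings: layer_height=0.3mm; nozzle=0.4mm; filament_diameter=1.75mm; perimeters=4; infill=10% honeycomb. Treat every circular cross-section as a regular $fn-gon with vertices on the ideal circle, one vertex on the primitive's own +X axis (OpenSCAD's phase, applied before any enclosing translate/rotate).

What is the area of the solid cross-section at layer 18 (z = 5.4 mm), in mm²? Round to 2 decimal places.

141.52 mm²

At z = 5.4 mm: the cylinder: section is a regular 16-gon, circumradius r=8.5 (area = (16/2)·8.500²·sin(360°/16) = 221.19 mm²); the cube at (8, 0) (footprint 24×9.5) is included at this height (area 228.00 mm²); the cylinder at (8, 8.5): section is a regular 16-gon, circumradius r=11 (area = (16/2)·11.000²·sin(360°/16) = 370.44 mm²); Subtracting the remaining from the first: starting from the r=8.5 cylinder (221.19 mm²), the 24×9.5 cube at (8, 0) partially overlaps it — only the 0.63 mm² overlap (of its 228.00 mm²) is removed, clipping the outline; the r=11 cylinder at (8, 8.5) partially overlaps it — only the 79.05 mm² overlap (of its 370.44 mm²) is removed, clipping the outline — area = 141.52 mm²; (whole slice rotated 50° about Z — lengths, areas and connectivity unchanged). Overall, the cross-section is a single solid region. Net area = 141.52 mm².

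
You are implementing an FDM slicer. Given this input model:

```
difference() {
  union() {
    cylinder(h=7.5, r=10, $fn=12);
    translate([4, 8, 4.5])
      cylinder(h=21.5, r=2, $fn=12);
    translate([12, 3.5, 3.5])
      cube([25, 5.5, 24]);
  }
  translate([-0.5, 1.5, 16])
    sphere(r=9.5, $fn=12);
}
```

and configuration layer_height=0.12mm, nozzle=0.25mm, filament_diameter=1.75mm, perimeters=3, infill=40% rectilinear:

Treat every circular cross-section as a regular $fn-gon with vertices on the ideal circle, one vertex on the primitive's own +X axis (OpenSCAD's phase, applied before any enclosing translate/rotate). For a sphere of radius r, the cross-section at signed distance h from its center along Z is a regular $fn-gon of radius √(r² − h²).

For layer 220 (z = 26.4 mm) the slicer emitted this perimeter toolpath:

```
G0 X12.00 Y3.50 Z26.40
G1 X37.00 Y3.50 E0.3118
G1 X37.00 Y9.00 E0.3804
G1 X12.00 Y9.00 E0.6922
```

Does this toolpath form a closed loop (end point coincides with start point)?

Start point (G0): (12.00, 3.50). End point (last G1): the path does not return to the start — open.

no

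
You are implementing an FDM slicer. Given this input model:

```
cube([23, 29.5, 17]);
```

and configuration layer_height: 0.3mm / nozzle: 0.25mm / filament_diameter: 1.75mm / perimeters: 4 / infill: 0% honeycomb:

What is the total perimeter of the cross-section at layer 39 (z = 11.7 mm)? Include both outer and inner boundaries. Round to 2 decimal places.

At z = 11.7 mm: the cube is present — its section is the full 23×29.5 rectangle (perimeter 105.00 mm). Overall, the cross-section is a single solid region. Total boundary length (outer) = 105.00 mm.

105.00 mm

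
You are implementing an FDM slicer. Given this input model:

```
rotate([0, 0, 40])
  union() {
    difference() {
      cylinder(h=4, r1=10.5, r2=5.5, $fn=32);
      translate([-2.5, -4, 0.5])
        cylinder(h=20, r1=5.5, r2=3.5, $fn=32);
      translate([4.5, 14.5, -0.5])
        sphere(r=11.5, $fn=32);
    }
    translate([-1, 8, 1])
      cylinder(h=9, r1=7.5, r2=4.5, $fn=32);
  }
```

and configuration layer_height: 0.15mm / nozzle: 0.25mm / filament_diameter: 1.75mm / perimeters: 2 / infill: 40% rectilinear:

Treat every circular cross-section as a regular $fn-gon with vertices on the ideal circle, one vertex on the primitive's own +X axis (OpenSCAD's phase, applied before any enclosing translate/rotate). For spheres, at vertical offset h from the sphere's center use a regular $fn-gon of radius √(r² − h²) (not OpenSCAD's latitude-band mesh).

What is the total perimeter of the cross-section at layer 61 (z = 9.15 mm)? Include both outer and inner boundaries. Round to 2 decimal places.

30.01 mm

At z = 9.15 mm: the cone is absent (z outside [0, 4]); the cone at (-2.5, -4) contributes a regular 32-gon of circumradius 4.635 (interpolated between r1=5.5 and r2=3.5 at t=0.432) (perimeter = 2·32·4.635·sin(180°/32) = 29.08 mm); the r=11.5 sphere at (4.5, 14.5) contributes a regular 32-gon of circumradius √(11.5²−9.65²) = 6.255 (perimeter = 2·32·6.255·sin(180°/32) = 39.24 mm); Taking the first minus the rest: the first operand is absent here, so nothing remains; the cone at (-1, 8): at t=0.906 of its height the radius interpolates to r₁+(r₂−r₁)t = 4.783, giving a regular 32-gon of that circumradius (perimeter = 2·32·4.783·sin(180°/32) = 30.01 mm); Merging all regions: only the cone at (-1, 8) is present, so the union is just that shape — boundary = 30.01 mm; (whole slice rotated 40° about Z — lengths, areas and connectivity unchanged). Overall, the cross-section is a single solid region. Total boundary length (outer) = 30.01 mm.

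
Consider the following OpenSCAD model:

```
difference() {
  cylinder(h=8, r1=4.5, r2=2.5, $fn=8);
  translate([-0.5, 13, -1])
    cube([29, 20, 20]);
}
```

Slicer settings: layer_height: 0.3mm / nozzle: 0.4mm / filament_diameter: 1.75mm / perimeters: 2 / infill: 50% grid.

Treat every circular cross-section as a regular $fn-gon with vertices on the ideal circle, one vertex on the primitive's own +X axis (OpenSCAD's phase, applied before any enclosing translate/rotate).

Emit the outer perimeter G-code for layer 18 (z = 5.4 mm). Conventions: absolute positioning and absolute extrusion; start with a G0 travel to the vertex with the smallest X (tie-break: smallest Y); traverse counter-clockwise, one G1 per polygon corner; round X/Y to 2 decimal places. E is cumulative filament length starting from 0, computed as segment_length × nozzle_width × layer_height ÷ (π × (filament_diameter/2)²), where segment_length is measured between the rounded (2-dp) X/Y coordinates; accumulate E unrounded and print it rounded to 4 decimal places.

At z = 5.4 mm: the cone: at t=0.675 of its height the radius interpolates to r₁+(r₂−r₁)t = 3.150, giving a regular 8-gon of that circumradius; the cube at (-0.5, 13) is present — its section is the full 29×20 rectangle; After the difference (first − rest): starting from the cone, the 29×20 cube at (-0.5, 13) misses the remaining region (no effect) — 1 connected region. The outline is a single polygon with 8 vertices. Extrusion per mm of travel: 0.4 × 0.3 / (π × 0.875²) = 0.049890. Accumulating E over each segment gives final E = 0.9628.

G0 X-3.15 Y0.00 Z5.40
G1 X-2.23 Y-2.23 E0.1204
G1 X0.00 Y-3.15 E0.2407
G1 X2.23 Y-2.23 E0.3611
G1 X3.15 Y0.00 E0.4814
G1 X2.23 Y2.23 E0.6018
G1 X0.00 Y3.15 E0.7221
G1 X-2.23 Y2.23 E0.8425
G1 X-3.15 Y0.00 E0.9628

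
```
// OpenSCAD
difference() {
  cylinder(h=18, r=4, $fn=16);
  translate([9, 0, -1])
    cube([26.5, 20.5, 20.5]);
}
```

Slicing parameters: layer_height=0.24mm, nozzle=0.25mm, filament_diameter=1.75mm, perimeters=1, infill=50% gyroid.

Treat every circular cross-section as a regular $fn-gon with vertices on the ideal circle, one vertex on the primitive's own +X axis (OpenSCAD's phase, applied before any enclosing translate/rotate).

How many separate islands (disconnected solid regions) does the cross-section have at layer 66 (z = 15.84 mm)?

At z = 15.84 mm: the r=4 cylinder gives a regular 16-gon of circumradius 4 (constant along its height); the 26.5×20.5 cube at (9, 0) contributes its full rectangle; Subtracting the remaining from the first: starting from the r=4 cylinder, the 26.5×20.5 cube at (9, 0) misses the remaining region (no effect) — 1 connected region. Overall, the cross-section is a single solid region. Island count = 1.

1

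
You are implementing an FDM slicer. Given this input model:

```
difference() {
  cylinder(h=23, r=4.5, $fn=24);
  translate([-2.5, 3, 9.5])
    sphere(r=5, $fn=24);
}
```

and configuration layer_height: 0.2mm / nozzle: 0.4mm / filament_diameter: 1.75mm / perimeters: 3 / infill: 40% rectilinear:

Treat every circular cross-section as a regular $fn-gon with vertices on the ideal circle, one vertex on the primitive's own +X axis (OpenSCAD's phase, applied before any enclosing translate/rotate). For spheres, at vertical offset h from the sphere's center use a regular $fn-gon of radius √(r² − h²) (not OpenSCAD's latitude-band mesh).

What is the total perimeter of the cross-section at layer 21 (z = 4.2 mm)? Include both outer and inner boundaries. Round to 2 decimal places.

28.19 mm

At z = 4.2 mm: the r=4.5 cylinder gives a regular 24-gon of circumradius 4.5 (constant along its height) (perimeter = 2·24·4.500·sin(180°/24) = 28.19 mm); the sphere at (-2.5, 3) does not reach this height (|z−center|=5.300 > r=5); Subtracting the remaining from the first: none of the subtracted shapes is present at this height, so the r=4.5 cylinder is unchanged — boundary = 28.19 mm. Overall, the cross-section is a single solid region. Total boundary length (outer) = 28.19 mm.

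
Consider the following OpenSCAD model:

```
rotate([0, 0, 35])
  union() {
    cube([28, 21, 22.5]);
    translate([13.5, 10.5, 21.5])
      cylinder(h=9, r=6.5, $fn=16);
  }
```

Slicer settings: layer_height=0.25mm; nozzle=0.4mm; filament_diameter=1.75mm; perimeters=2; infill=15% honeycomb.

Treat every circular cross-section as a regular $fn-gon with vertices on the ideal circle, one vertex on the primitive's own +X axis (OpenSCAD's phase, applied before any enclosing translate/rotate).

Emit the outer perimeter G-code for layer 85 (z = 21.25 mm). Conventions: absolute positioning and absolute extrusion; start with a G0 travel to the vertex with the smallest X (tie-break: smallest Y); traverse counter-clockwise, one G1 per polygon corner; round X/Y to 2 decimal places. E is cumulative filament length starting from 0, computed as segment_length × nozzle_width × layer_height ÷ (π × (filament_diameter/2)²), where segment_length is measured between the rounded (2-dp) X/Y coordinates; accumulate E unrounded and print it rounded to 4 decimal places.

At z = 21.25 mm: the 28×21 cube contributes its full rectangle; the cylinder at (13.5, 10.5) is absent (z outside [21.5, 30.5]); Taking the union: only the 28×21 cube is present, so the union is just that shape — 1 connected region; (whole slice rotated 35° about Z — lengths, areas and connectivity unchanged). The outline is a single polygon with 4 vertices. Extrusion per mm of travel: 0.4 × 0.25 / (π × 0.875²) = 0.041575. Accumulating E over each segment gives final E = 4.0747.

G0 X-12.05 Y17.20 Z21.25
G1 X0.00 Y0.00 E0.8731
G1 X22.94 Y16.06 E2.0373
G1 X10.89 Y33.26 E2.9105
G1 X-12.05 Y17.20 E4.0747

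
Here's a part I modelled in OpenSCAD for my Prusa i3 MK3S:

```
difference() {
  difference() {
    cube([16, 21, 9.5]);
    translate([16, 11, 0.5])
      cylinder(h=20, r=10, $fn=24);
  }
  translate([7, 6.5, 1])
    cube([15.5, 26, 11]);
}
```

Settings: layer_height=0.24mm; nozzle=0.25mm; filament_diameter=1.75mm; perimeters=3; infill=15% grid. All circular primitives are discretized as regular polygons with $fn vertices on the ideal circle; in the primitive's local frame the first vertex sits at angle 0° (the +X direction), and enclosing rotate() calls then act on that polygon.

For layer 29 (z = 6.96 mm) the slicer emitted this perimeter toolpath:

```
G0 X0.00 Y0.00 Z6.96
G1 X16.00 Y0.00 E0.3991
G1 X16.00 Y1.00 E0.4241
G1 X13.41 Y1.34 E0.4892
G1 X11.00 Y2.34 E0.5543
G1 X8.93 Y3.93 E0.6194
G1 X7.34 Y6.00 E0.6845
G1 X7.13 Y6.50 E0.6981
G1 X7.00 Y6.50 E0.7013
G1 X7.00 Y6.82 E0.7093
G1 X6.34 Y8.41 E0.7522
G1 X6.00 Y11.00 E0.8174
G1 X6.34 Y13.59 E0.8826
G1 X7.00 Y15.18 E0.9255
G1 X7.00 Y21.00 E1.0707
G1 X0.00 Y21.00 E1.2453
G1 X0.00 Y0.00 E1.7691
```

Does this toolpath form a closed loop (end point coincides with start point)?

yes

Start point (G0): (0.00, 0.00). End point (last G1): the path returns to the start — closed.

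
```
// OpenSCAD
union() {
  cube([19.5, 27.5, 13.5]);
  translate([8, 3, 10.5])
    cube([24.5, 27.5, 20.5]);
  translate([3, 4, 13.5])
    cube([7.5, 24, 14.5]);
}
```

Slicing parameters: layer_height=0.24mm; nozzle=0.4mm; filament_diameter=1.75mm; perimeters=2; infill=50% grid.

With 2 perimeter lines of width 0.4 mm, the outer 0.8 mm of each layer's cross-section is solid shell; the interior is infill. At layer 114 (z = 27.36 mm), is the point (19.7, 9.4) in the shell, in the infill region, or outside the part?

At z = 27.36 mm: the cube does not reach this height (z outside [0, 13.5]); the cube at (8, 3) (footprint 24.5×27.5) is included at this height; the 7.5×24 cube at (3, 4) contributes its full rectangle; Merging all regions: the regions partially overlap (shared area 60.00 mm²), so overlapping operands fuse into one piece — 1 connected region. Overall, the cross-section is a single solid region. The nearest boundary edge runs (32.50, 3.00)→(8.00, 3.00); distance from the point to it = 6.40 mm. The point is inside the cross-section and 6.40 mm from the nearest boundary — more than the 0.8 mm shell width (2 × 0.4), so it's in the infill interior.

infill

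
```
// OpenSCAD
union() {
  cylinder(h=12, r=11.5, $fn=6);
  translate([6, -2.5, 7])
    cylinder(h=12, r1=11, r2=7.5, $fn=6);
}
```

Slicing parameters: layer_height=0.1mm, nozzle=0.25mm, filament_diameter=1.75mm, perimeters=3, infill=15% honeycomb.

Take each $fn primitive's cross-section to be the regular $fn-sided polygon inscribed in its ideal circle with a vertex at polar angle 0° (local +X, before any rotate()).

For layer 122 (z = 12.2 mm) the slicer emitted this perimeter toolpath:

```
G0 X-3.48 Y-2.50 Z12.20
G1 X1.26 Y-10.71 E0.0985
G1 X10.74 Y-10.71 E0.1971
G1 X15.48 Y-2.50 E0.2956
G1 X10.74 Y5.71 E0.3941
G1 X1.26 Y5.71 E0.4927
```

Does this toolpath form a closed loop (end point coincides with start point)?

Start point (G0): (-3.48, -2.50). End point (last G1): the path does not return to the start — open.

no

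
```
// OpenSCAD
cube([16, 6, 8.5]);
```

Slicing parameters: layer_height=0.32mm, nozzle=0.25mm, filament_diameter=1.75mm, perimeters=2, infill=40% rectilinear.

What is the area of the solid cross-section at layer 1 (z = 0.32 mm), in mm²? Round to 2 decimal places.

At z = 0.32 mm: the cube (footprint 16×6) is included at this height (area 96.00 mm²). Overall, the cross-section is a single solid region. Net area = 96.00 mm².

96.00 mm²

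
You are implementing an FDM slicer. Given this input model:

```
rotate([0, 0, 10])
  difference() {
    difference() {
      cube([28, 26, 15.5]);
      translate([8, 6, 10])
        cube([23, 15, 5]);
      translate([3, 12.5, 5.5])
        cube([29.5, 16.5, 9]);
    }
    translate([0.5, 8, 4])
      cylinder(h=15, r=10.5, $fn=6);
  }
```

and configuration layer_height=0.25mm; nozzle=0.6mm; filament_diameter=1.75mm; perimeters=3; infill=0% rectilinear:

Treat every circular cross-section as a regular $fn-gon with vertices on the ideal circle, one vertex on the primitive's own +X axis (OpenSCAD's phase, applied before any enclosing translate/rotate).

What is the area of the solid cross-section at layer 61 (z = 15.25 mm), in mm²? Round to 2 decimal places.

582.32 mm²

At z = 15.25 mm: the cube is present — its section is the full 28×26 rectangle (area 728.00 mm²); the cube at (8, 6) is not intersected at this z (z outside [10, 15]); the cube at (3, 12.5) is not intersected at this z (z outside [5.5, 14.5]); After the difference (first − rest): none of the subtracted shapes is present at this height, so the 28×26 cube is unchanged — area = 728.00 mm²; the cylinder at (0.5, 8): section is a regular 6-gon, circumradius r=10.5 (area = (6/2)·10.500²·sin(360°/6) = 286.44 mm²); Taking the first minus the rest: starting from the result so far (728.00 mm²), the r=10.5 cylinder at (0.5, 8) partially overlaps it — only the 145.68 mm² overlap (of its 286.44 mm²) is removed, clipping the outline — area = 582.32 mm²; (rotated 10° about Z; rotation is an isometry so areas/perimeters/island counts are preserved). Overall, the cross-section is a single solid region. Net area = 582.32 mm².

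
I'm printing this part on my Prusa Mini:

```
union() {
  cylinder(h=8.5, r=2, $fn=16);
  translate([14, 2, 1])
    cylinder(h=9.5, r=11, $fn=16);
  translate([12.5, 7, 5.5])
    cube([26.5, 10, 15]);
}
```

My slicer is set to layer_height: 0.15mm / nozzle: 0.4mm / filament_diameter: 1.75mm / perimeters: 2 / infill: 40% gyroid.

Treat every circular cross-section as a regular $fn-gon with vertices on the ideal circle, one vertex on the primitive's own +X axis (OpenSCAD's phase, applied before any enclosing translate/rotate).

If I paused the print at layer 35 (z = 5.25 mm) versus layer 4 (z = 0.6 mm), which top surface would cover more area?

layer 35 (z = 5.25 mm)

Layer 35 (z = 5.25): the r=2 cylinder gives a regular 16-gon of circumradius 2 (constant along its height) (area = (16/2)·2.000²·sin(360°/16) = 12.25 mm²); the r=11 cylinder at (14, 2) contributes a regular 16-gon of circumradius 11 (area = (16/2)·11.000²·sin(360°/16) = 370.44 mm²); the cube at (12.5, 7) is absent (z outside [5.5, 20.5]); Combining (union): the 2 present regions are separate (no shared area or edge), so areas and boundary lengths simply add and each stays a separate island — area = 382.68 mm². So its area = 382.68 mm². Layer 4 (z = 0.6): the r=2 cylinder contributes a regular 16-gon of circumradius 2 (area = (16/2)·2.000²·sin(360°/16) = 12.25 mm²); the cylinder at (14, 2) is absent (z outside [1, 10.5]); the cube at (12.5, 7) is not intersected at this z (z outside [5.5, 20.5]); Combining (union): only the r=2 cylinder is present, so the union is just that shape — area = 12.25 mm². So its area = 12.25 mm². Layer 35 is larger (382.68 vs 12.25 mm²).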